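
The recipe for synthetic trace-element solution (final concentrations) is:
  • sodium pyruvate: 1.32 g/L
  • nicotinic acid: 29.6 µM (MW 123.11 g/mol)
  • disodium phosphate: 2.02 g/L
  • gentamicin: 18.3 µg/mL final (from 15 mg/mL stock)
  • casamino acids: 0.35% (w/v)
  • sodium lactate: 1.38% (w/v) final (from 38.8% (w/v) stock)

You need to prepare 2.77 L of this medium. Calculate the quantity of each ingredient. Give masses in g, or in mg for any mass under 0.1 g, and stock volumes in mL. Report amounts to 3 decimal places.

Scale factor relative to 1 L: 2.77.
sodium pyruvate: 1.32 g/L × 2.77 L = 3.656 g
nicotinic acid: 29.6 µmol/L × 123.11 g/mol × 2.77 L ÷ 1000 = 10.094 mg
disodium phosphate: 2.02 g/L × 2.77 L = 5.595 g
gentamicin: V = C2·V2/C1 = 18.3 µg/mL × 2770 mL ÷ 15000 µg/mL = 3.379 mL
casamino acids: 0.35 g per 100 mL × 2770 mL ÷ 100 = 9.695 g
sodium lactate: dilute stock: 1.38% ÷ 38.8% × 2770 mL = 98.521 mL

sodium pyruvate 3.656 g; nicotinic acid 10.094 mg; disodium phosphate 5.595 g; gentamicin 3.379 mL; casamino acids 9.695 g; sodium lactate 98.521 mL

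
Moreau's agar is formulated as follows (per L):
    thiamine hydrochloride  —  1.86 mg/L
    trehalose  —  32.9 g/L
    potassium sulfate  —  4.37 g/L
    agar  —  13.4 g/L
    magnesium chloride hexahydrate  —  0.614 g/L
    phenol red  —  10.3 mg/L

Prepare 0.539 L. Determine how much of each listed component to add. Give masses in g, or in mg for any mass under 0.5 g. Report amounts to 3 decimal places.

thiamine hydrochloride 1.003 mg; trehalose 17.733 g; potassium sulfate 2.355 g; agar 7.223 g; magnesium chloride hexahydrate 330.946 mg; phenol red 5.552 mg

Scale factor relative to 1 L: 0.539.
thiamine hydrochloride: 1.86 mg/L × 0.539 L = 1.003 mg
trehalose: 32.9 g/L × 0.539 L = 17.733 g
potassium sulfate: 4.37 g/L × 0.539 L = 2.355 g
agar: 13.4 g/L × 0.539 L = 7.223 g
magnesium chloride hexahydrate: 0.614 g/L × 0.539 L = 0.330946 g = 330.946 mg
phenol red: 10.3 mg/L × 0.539 L = 5.552 mg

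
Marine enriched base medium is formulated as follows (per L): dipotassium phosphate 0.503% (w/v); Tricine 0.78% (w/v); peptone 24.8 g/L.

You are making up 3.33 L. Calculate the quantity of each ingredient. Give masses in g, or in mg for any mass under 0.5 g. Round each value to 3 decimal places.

Working volume: 3.33 L.
dipotassium phosphate: 0.503% w/v = 5.03 g/L → 5.03 × 3.33 L = 16.750 g
Tricine: 0.78 g per 100 mL × 3330 mL ÷ 100 = 25.974 g
peptone: 24.8 g/L × 3.33 L = 82.584 g

dipotassium phosphate 16.750 g; Tricine 25.974 g; peptone 82.584 g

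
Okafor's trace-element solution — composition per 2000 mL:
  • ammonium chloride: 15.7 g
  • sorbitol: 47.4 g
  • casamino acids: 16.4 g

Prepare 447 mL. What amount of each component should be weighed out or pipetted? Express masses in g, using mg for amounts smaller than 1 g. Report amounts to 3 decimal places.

Scale factor = 447 mL / 2000 mL = 0.2235.
ammonium chloride: 15.7 g × (447 mL / 2000 mL) = 3.509 g
sorbitol: 47.4 g × (447 mL / 2000 mL) = 10.594 g
casamino acids: 16.4 g × (447 mL / 2000 mL) = 3.665 g

ammonium chloride 3.509 g; sorbitol 10.594 g; casamino acids 3.665 g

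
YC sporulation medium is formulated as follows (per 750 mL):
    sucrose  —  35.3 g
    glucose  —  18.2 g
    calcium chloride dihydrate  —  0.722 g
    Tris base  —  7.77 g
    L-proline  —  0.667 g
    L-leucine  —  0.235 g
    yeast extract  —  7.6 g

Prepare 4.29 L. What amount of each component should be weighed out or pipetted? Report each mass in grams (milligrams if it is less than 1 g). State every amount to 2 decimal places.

sucrose 201.92 g; glucose 104.10 g; calcium chloride dihydrate 4.13 g; Tris base 44.44 g; L-proline 3.82 g; L-leucine 1.34 g; yeast extract 43.47 g

Ratio of target to recipe volume: 4290 / 750 = 5.72.
sucrose: 35.3 g × (4290 mL / 750 mL) = 201.92 g
glucose: 18.2 g × (4290 mL / 750 mL) = 104.10 g
calcium chloride dihydrate: 0.722 g × (4290 mL / 750 mL) = 4.13 g
Tris base: 7.77 g × (4290 mL / 750 mL) = 44.44 g
L-proline: 0.667 g × (4290 mL / 750 mL) = 3.82 g
L-leucine: 0.235 g × (4290 mL / 750 mL) = 1.34 g
yeast extract: 7.6 g × (4290 mL / 750 mL) = 43.47 g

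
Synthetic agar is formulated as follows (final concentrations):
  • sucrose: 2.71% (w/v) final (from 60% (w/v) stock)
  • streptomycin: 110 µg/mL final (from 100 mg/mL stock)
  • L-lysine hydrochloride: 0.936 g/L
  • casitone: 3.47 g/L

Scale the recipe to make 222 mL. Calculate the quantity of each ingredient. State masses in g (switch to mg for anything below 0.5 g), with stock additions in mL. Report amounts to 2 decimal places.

Scale factor relative to 1 L: 0.222.
sucrose: dilute stock: 2.71% ÷ 60% × 222 mL = 10.03 mL
streptomycin: C1V1 = C2V2 → 110 µg/mL × 222 mL ÷ 100000 µg/mL = 0.24 mL
L-lysine hydrochloride: 0.936 g/L × 0.222 L = 0.207792 g = 207.79 mg
casitone: 3.47 g/L × 0.222 L = 0.77 g

sucrose 10.03 mL; streptomycin 0.24 mL; L-lysine hydrochloride 207.79 mg; casitone 0.77 g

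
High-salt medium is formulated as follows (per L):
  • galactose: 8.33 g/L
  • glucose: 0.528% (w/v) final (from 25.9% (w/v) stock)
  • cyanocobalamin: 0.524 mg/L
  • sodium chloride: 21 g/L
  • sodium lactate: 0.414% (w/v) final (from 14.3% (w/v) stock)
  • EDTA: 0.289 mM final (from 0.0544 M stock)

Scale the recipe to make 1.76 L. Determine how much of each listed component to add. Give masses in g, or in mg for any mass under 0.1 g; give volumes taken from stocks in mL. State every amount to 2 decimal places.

Working volume: 1.76 L.
galactose: 8.33 g/L × 1.76 L = 14.66 g
glucose: V = C2·V2/C1 = 0.528% ÷ 25.9% × 1760 mL = 35.88 mL
cyanocobalamin: 0.524 mg/L × 1.76 L = 0.92 mg
sodium chloride: 21 g/L × 1.76 L = 36.96 g
sodium lactate: C1V1 = C2V2 → 0.414% ÷ 14.3% × 1760 mL = 50.95 mL
EDTA: C1V1 = C2V2 → 0.289 mM × 1760 mL ÷ 54.4 mM = 9.35 mL

galactose 14.66 g; glucose 35.88 mL; cyanocobalamin 0.92 mg; sodium chloride 36.96 g; sodium lactate 50.95 mL; EDTA 9.35 mL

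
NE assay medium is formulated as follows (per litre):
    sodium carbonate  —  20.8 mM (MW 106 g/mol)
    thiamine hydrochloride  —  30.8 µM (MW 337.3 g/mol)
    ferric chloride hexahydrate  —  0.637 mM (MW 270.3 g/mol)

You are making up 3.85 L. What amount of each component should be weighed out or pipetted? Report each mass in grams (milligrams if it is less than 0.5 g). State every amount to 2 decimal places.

Scale factor relative to 1 L: 3.85.
sodium carbonate: 20.8 mmol/L × 106 g/mol × 3.85 L ÷ 1000 = 8.49 g
thiamine hydrochloride: 30.8 µmol/L × 337.3 g/mol × 3.85 L ÷ 1000 = 40.00 mg
ferric chloride hexahydrate: 0.637 mmol/L × 270.3 g/mol × 3.85 L ÷ 1000 = 0.66 g

sodium carbonate 8.49 g; thiamine hydrochloride 40.00 mg; ferric chloride hexahydrate 0.66 g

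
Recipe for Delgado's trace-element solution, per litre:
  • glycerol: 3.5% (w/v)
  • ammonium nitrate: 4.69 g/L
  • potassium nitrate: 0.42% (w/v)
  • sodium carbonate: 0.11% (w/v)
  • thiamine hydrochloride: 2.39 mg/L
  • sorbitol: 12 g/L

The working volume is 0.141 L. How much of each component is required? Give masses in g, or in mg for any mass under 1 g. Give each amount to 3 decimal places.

Working volume: 0.141 L.
glycerol: 3.5% w/v = 35 g/L → 35 × 0.141 L = 4.935 g
ammonium nitrate: 4.69 g/L × 0.141 L = 0.66129 g = 661.290 mg
potassium nitrate: 0.42 g per 100 mL × 141 mL ÷ 100 = 0.5922 g = 592.200 mg
sodium carbonate: 0.11% w/v = 1.1 g/L → 1.1 × 0.141 L = 0.1551 g = 155.100 mg
thiamine hydrochloride: 2.39 mg/L × 0.141 L = 0.337 mg
sorbitol: 12 g/L × 0.141 L = 1.692 g

glycerol 4.935 g; ammonium nitrate 661.290 mg; potassium nitrate 592.200 mg; sodium carbonate 155.100 mg; thiamine hydrochloride 0.337 mg; sorbitol 1.692 g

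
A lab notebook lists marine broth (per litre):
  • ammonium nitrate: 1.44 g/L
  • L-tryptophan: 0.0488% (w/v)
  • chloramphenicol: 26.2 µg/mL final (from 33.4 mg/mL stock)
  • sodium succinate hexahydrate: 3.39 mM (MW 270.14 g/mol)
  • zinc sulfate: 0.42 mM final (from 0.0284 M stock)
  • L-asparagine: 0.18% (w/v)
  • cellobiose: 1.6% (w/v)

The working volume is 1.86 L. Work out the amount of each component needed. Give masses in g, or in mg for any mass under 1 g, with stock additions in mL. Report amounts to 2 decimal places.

Working volume: 1.86 L.
ammonium nitrate: 1.44 g/L × 1.86 L = 2.68 g
L-tryptophan: 0.0488% w/v = 0.488 g/L → 0.488 × 1.86 L = 0.90768 g = 907.68 mg
chloramphenicol: C1V1 = C2V2 → 26.2 µg/mL × 1860 mL ÷ 33400 µg/mL = 1.46 mL
sodium succinate hexahydrate: 3.39 mmol/L × 270.14 g/mol × 1.86 L ÷ 1000 = 1.70 g
zinc sulfate: C1V1 = C2V2 → 0.42 mM × 1860 mL ÷ 28.4 mM = 27.51 mL
L-asparagine: 0.18 g per 100 mL × 1860 mL ÷ 100 = 3.35 g
cellobiose: 1.6 g per 100 mL × 1860 mL ÷ 100 = 29.76 g

ammonium nitrate 2.68 g; L-tryptophan 907.68 mg; chloramphenicol 1.46 mL; sodium succinate hexahydrate 1.70 g; zinc sulfate 27.51 mL; L-asparagine 3.35 g; cellobiose 29.76 g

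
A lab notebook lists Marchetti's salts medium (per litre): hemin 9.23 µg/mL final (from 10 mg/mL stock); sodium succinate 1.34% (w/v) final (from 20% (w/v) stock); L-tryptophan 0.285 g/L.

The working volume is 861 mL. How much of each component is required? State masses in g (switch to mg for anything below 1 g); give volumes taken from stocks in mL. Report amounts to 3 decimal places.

Target volume = 861 mL = 0.861 L.
hemin: C1V1 = C2V2 → 9.23 µg/mL × 861 mL ÷ 10000 µg/mL = 0.795 mL
sodium succinate: V = C2·V2/C1 = 1.34% ÷ 20% × 861 mL = 57.687 mL
L-tryptophan: 0.285 g/L × 0.861 L = 0.245385 g = 245.385 mg

hemin 0.795 mL; sodium succinate 57.687 mL; L-tryptophan 245.385 mg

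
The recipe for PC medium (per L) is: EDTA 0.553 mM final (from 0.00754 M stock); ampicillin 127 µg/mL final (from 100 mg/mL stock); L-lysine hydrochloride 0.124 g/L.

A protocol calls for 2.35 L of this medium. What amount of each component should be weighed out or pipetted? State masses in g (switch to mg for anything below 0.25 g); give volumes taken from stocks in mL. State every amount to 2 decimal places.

Scale factor relative to 1 L: 2.35.
EDTA: C1V1 = C2V2 → 0.553 mM × 2350 mL ÷ 7.54 mM = 172.35 mL
ampicillin: C1V1 = C2V2 → 127 µg/mL × 2350 mL ÷ 100000 µg/mL = 2.98 mL
L-lysine hydrochloride: 0.124 g/L × 2.35 L = 0.29 g

EDTA 172.35 mL; ampicillin 2.98 mL; L-lysine hydrochloride 0.29 g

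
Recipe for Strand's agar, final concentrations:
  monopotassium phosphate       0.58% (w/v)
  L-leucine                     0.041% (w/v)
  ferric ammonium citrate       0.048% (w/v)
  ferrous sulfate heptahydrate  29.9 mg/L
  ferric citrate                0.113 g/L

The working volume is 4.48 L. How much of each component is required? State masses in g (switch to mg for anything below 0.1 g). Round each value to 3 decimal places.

Scale factor relative to 1 L: 4.48.
monopotassium phosphate: 0.58 g per 100 mL × 4480 mL ÷ 100 = 25.984 g
L-leucine: 0.041% w/v = 0.41 g/L → 0.41 × 4.48 L = 1.837 g
ferric ammonium citrate: 0.048% w/v = 0.48 g/L → 0.48 × 4.48 L = 2.150 g
ferrous sulfate heptahydrate: 29.9 mg/L × 4.48 L = 133.952 mg = 0.134 g
ferric citrate: 0.113 g/L × 4.48 L = 0.506 g

monopotassium phosphate 25.984 g; L-leucine 1.837 g; ferric ammonium citrate 2.150 g; ferrous sulfate heptahydrate 0.134 g; ferric citrate 0.506 g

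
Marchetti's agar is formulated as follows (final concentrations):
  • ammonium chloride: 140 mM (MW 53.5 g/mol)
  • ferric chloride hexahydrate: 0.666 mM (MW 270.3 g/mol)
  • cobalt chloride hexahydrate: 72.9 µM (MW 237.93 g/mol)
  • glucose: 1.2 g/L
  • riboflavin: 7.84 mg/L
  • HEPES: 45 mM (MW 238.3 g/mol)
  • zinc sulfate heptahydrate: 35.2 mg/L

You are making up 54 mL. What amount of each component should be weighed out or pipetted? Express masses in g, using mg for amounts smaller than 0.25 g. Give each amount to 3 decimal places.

ammonium chloride 0.404 g; ferric chloride hexahydrate 9.721 mg; cobalt chloride hexahydrate 0.937 mg; glucose 64.800 mg; riboflavin 0.423 mg; HEPES 0.579 g; zinc sulfate heptahydrate 1.901 mg

Target volume = 54 mL = 0.054 L.
ammonium chloride: 140 mmol/L × 53.5 g/mol × 0.054 L ÷ 1000 = 0.404 g
ferric chloride hexahydrate: 0.666 mmol/L × 270.3 mg/mmol × 0.054 L = 9.721 mg
cobalt chloride hexahydrate: 72.9 µmol/L × 237.93 g/mol × 0.054 L ÷ 1000 = 0.937 mg
glucose: 1.2 g/L × 0.054 L = 0.0648 g = 64.800 mg
riboflavin: 7.84 mg/L × 0.054 L = 0.423 mg
HEPES: 45 mmol/L × 238.3 g/mol × 0.054 L ÷ 1000 = 0.579 g
zinc sulfate heptahydrate: 35.2 mg/L × 0.054 L = 1.901 mg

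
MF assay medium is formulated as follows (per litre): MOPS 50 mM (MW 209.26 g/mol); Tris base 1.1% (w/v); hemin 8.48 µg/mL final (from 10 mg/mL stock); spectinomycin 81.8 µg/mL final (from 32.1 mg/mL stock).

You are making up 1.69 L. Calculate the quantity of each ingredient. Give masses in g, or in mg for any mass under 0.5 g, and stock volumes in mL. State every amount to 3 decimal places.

MOPS 17.682 g; Tris base 18.590 g; hemin 1.433 mL; spectinomycin 4.307 mL

Working volume: 1.69 L.
MOPS: 50 mmol/L × 209.26 g/mol × 1.69 L ÷ 1000 = 17.682 g
Tris base: 1.1 g per 100 mL × 1690 mL ÷ 100 = 18.590 g
hemin: V = C2·V2/C1 = 8.48 µg/mL × 1690 mL ÷ 10000 µg/mL = 1.433 mL
spectinomycin: dilute stock: 81.8 µg/mL × 1690 mL ÷ 32100 µg/mL = 4.307 mL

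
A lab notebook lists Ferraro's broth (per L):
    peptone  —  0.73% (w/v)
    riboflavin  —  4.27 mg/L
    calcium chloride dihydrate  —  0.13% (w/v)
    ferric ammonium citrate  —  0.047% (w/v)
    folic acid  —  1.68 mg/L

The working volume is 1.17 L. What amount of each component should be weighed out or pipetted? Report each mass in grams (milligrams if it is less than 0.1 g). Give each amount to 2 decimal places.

Working volume: 1.17 L.
peptone: 0.73% w/v = 7.3 g/L → 7.3 × 1.17 L = 8.54 g
riboflavin: 4.27 mg/L × 1.17 L = 5.00 mg
calcium chloride dihydrate: 0.13 g per 100 mL × 1170 mL ÷ 100 = 1.52 g
ferric ammonium citrate: 0.047% w/v = 0.47 g/L → 0.47 × 1.17 L = 0.55 g
folic acid: 1.68 mg/L × 1.17 L = 1.97 mg

peptone 8.54 g; riboflavin 5.00 mg; calcium chloride dihydrate 1.52 g; ferric ammonium citrate 0.55 g; folic acid 1.97 mg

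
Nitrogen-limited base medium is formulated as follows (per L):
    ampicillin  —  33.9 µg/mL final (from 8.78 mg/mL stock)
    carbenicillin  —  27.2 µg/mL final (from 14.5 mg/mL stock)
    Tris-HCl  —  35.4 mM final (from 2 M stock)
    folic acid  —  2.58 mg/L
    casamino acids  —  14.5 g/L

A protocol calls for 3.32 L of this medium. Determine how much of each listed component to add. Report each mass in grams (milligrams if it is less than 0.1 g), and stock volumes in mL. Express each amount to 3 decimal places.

Working volume: 3.32 L.
ampicillin: V = C2·V2/C1 = 33.9 µg/mL × 3320 mL ÷ 8780 µg/mL = 12.819 mL
carbenicillin: V = C2·V2/C1 = 27.2 µg/mL × 3320 mL ÷ 14500 µg/mL = 6.228 mL
Tris-HCl: C1V1 = C2V2 → 35.4 mM × 3320 mL ÷ 2000 mM = 58.764 mL
folic acid: 2.58 mg/L × 3.32 L = 8.566 mg
casamino acids: 14.5 g/L × 3.32 L = 48.140 g

ampicillin 12.819 mL; carbenicillin 6.228 mL; Tris-HCl 58.764 mL; folic acid 8.566 mg; casamino acids 48.140 g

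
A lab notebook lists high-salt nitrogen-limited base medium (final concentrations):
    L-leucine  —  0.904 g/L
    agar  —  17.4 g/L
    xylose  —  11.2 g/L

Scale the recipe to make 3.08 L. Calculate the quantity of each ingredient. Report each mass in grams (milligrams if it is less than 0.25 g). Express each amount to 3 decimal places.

L-leucine 2.784 g; agar 53.592 g; xylose 34.496 g

Scale factor relative to 1 L: 3.08.
L-leucine: 0.904 g/L × 3.08 L = 2.784 g
agar: 17.4 g/L × 3.08 L = 53.592 g
xylose: 11.2 g/L × 3.08 L = 34.496 g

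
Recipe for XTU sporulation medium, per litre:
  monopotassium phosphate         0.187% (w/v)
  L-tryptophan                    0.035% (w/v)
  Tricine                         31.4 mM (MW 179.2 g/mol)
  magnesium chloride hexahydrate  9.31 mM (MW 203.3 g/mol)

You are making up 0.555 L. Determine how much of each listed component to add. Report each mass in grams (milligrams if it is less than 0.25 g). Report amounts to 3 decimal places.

Scale factor relative to 1 L: 0.555.
monopotassium phosphate: 0.187% w/v = 1.87 g/L → 1.87 × 0.555 L = 1.038 g
L-tryptophan: 0.035% w/v = 0.35 g/L → 0.35 × 0.555 L = 0.19425 g = 194.250 mg
Tricine: 31.4 mmol/L × 179.2 g/mol × 0.555 L ÷ 1000 = 3.123 g
magnesium chloride hexahydrate: 9.31 mmol/L × 203.3 g/mol × 0.555 L ÷ 1000 = 1.050 g

monopotassium phosphate 1.038 g; L-tryptophan 194.250 mg; Tricine 3.123 g; magnesium chloride hexahydrate 1.050 g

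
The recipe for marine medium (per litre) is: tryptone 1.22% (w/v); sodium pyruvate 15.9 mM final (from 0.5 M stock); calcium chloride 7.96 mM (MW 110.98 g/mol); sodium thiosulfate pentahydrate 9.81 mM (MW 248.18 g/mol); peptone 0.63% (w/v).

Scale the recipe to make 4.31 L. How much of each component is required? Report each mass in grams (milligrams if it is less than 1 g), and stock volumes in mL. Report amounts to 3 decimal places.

Scale factor relative to 1 L: 4.31.
tryptone: 1.22% w/v = 12.2 g/L → 12.2 × 4.31 L = 52.582 g
sodium pyruvate: C1V1 = C2V2 → 15.9 mM × 4310 mL ÷ 500 mM = 137.058 mL
calcium chloride: 7.96 mmol/L × 110.98 g/mol × 4.31 L ÷ 1000 = 3.807 g
sodium thiosulfate pentahydrate: 9.81 mmol/L × 248.18 g/mol × 4.31 L ÷ 1000 = 10.493 g
peptone: 0.63% w/v = 6.3 g/L → 6.3 × 4.31 L = 27.153 g

tryptone 52.582 g; sodium pyruvate 137.058 mL; calcium chloride 3.807 g; sodium thiosulfate pentahydrate 10.493 g; peptone 27.153 g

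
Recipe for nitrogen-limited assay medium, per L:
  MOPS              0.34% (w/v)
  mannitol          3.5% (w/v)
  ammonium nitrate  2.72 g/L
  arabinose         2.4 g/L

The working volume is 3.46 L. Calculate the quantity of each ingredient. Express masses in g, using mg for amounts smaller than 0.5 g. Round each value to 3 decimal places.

Working volume: 3.46 L.
MOPS: 0.34 g per 100 mL × 3460 mL ÷ 100 = 11.764 g
mannitol: 3.5% w/v = 35 g/L → 35 × 3.46 L = 121.100 g
ammonium nitrate: 2.72 g/L × 3.46 L = 9.411 g
arabinose: 2.4 g/L × 3.46 L = 8.304 g

MOPS 11.764 g; mannitol 121.100 g; ammonium nitrate 9.411 g; arabinose 8.304 g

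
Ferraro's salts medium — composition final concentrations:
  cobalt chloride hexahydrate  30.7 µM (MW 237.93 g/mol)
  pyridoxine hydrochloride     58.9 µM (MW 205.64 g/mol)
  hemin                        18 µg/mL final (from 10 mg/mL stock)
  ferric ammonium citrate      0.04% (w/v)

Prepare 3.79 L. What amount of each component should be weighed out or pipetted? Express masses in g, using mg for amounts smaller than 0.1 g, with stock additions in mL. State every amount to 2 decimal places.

Scale factor relative to 1 L: 3.79.
cobalt chloride hexahydrate: 30.7 µmol/L × 237.93 g/mol × 3.79 L ÷ 1000 = 27.68 mg
pyridoxine hydrochloride: 58.9 µmol/L × 205.64 g/mol × 3.79 L ÷ 1000 = 45.91 mg
hemin: dilute stock: 18 µg/mL × 3790 mL ÷ 10000 µg/mL = 6.82 mL
ferric ammonium citrate: 0.04 g per 100 mL × 3790 mL ÷ 100 = 1.52 g

cobalt chloride hexahydrate 27.68 mg; pyridoxine hydrochloride 45.91 mg; hemin 6.82 mL; ferric ammonium citrate 1.52 g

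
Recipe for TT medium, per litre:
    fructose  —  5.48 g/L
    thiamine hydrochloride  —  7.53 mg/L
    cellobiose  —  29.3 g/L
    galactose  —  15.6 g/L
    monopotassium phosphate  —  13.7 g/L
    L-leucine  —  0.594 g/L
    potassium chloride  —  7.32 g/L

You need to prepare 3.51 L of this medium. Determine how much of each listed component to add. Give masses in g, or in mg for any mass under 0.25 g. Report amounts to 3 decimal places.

fructose 19.235 g; thiamine hydrochloride 26.430 mg; cellobiose 102.843 g; galactose 54.756 g; monopotassium phosphate 48.087 g; L-leucine 2.085 g; potassium chloride 25.693 g

Working volume: 3.51 L.
fructose: 5.48 g/L × 3.51 L = 19.235 g
thiamine hydrochloride: 7.53 mg/L × 3.51 L = 26.430 mg
cellobiose: 29.3 g/L × 3.51 L = 102.843 g
galactose: 15.6 g/L × 3.51 L = 54.756 g
monopotassium phosphate: 13.7 g/L × 3.51 L = 48.087 g
L-leucine: 0.594 g/L × 3.51 L = 2.085 g
potassium chloride: 7.32 g/L × 3.51 L = 25.693 g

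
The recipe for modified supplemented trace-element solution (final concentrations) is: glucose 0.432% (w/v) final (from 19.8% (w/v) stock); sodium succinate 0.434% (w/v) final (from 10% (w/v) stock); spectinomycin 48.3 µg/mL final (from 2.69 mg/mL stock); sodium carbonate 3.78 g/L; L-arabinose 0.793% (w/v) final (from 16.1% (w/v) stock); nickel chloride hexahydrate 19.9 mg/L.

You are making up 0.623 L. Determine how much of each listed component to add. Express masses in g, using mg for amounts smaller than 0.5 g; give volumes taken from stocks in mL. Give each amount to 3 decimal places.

Working volume: 0.623 L.
glucose: C1V1 = C2V2 → 0.432% ÷ 19.8% × 623 mL = 13.593 mL
sodium succinate: V = C2·V2/C1 = 0.434% ÷ 10% × 623 mL = 27.038 mL
spectinomycin: dilute stock: 48.3 µg/mL × 623 mL ÷ 2690 µg/mL = 11.186 mL
sodium carbonate: 3.78 g/L × 0.623 L = 2.355 g
L-arabinose: dilute stock: 0.793% ÷ 16.1% × 623 mL = 30.686 mL
nickel chloride hexahydrate: 19.9 mg/L × 0.623 L = 12.398 mg

glucose 13.593 mL; sodium succinate 27.038 mL; spectinomycin 11.186 mL; sodium carbonate 2.355 g; L-arabinose 30.686 mL; nickel chloride hexahydrate 12.398 mg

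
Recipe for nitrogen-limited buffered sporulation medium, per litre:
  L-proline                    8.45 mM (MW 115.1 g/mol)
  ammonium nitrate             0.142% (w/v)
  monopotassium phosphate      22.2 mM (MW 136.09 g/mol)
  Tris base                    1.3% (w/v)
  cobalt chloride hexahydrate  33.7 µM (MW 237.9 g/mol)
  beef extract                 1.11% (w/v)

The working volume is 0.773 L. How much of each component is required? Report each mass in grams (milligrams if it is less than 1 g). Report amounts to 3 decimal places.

L-proline 751.816 mg; ammonium nitrate 1.098 g; monopotassium phosphate 2.335 g; Tris base 10.049 g; cobalt chloride hexahydrate 6.197 mg; beef extract 8.580 g

Working volume: 0.773 L.
L-proline: 8.45 mmol/L × 115.1 mg/mmol × 0.773 L = 751.816 mg
ammonium nitrate: 0.142 g per 100 mL × 773 mL ÷ 100 = 1.098 g
monopotassium phosphate: 22.2 mmol/L × 136.09 g/mol × 0.773 L ÷ 1000 = 2.335 g
Tris base: 1.3% w/v = 13 g/L → 13 × 0.773 L = 10.049 g
cobalt chloride hexahydrate: 33.7 µmol/L × 237.9 g/mol × 0.773 L ÷ 1000 = 6.197 mg
beef extract: 1.11% w/v = 11.1 g/L → 11.1 × 0.773 L = 8.580 g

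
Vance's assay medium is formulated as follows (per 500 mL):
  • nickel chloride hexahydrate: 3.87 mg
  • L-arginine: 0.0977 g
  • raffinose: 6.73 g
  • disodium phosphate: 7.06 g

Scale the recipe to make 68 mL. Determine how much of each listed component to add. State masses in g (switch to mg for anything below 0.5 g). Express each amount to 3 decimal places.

nickel chloride hexahydrate 0.526 mg; L-arginine 13.287 mg; raffinose 0.915 g; disodium phosphate 0.960 g

Ratio of target to recipe volume: 68 / 500 = 0.136.
nickel chloride hexahydrate: 3.87 mg × (68 mL / 500 mL) = 0.526 mg
L-arginine: 0.0977 g × (68 mL / 500 mL) = 0.0132872 g = 13.287 mg
raffinose: 6.73 g × (68 mL / 500 mL) = 0.915 g
disodium phosphate: 7.06 g × (68 mL / 500 mL) = 0.960 g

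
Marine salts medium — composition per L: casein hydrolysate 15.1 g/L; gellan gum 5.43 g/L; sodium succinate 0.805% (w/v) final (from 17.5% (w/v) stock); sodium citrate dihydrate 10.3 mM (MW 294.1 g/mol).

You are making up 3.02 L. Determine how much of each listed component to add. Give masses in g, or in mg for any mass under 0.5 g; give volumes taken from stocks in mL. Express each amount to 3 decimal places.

casein hydrolysate 45.602 g; gellan gum 16.399 g; sodium succinate 138.920 mL; sodium citrate dihydrate 9.148 g

Scale factor relative to 1 L: 3.02.
casein hydrolysate: 15.1 g/L × 3.02 L = 45.602 g
gellan gum: 5.43 g/L × 3.02 L = 16.399 g
sodium succinate: dilute stock: 0.805% ÷ 17.5% × 3020 mL = 138.920 mL
sodium citrate dihydrate: 10.3 mmol/L × 294.1 g/mol × 3.02 L ÷ 1000 = 9.148 g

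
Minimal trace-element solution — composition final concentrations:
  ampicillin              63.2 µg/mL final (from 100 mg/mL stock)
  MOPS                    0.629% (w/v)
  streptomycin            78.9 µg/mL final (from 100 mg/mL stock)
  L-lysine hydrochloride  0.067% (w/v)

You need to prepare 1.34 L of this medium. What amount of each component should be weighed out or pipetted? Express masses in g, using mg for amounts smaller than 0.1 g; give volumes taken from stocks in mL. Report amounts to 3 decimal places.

ampicillin 0.847 mL; MOPS 8.429 g; streptomycin 1.057 mL; L-lysine hydrochloride 0.898 g

Scale factor relative to 1 L: 1.34.
ampicillin: dilute stock: 63.2 µg/mL × 1340 mL ÷ 100000 µg/mL = 0.847 mL
MOPS: 0.629 g per 100 mL × 1340 mL ÷ 100 = 8.429 g
streptomycin: dilute stock: 78.9 µg/mL × 1340 mL ÷ 100000 µg/mL = 1.057 mL
L-lysine hydrochloride: 0.067 g per 100 mL × 1340 mL ÷ 100 = 0.898 g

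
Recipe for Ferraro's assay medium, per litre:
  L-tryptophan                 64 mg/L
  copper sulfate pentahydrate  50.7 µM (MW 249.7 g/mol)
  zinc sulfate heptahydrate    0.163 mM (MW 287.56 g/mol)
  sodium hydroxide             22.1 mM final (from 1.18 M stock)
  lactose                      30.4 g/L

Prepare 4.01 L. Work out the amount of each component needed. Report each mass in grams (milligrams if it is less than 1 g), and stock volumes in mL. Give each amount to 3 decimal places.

Scale factor relative to 1 L: 4.01.
L-tryptophan: 64 mg/L × 4.01 L = 256.640 mg
copper sulfate pentahydrate: 50.7 µmol/L × 249.7 g/mol × 4.01 L ÷ 1000 = 50.766 mg
zinc sulfate heptahydrate: 0.163 mmol/L × 287.56 mg/mmol × 4.01 L = 187.958 mg
sodium hydroxide: V = C2·V2/C1 = 22.1 mM × 4010 mL ÷ 1180 mM = 75.103 mL
lactose: 30.4 g/L × 4.01 L = 121.904 g

L-tryptophan 256.640 mg; copper sulfate pentahydrate 50.766 mg; zinc sulfate heptahydrate 187.958 mg; sodium hydroxide 75.103 mL; lactose 121.904 g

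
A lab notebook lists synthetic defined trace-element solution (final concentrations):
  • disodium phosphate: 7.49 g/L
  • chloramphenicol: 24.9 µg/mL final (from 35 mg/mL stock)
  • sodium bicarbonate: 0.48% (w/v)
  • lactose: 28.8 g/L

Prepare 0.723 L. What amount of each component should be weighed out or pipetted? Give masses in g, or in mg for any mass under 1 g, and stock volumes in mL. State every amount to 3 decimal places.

disodium phosphate 5.415 g; chloramphenicol 0.514 mL; sodium bicarbonate 3.470 g; lactose 20.822 g

Scale factor relative to 1 L: 0.723.
disodium phosphate: 7.49 g/L × 0.723 L = 5.415 g
chloramphenicol: C1V1 = C2V2 → 24.9 µg/mL × 723 mL ÷ 35000 µg/mL = 0.514 mL
sodium bicarbonate: 0.48% w/v = 4.8 g/L → 4.8 × 0.723 L = 3.470 g
lactose: 28.8 g/L × 0.723 L = 20.822 g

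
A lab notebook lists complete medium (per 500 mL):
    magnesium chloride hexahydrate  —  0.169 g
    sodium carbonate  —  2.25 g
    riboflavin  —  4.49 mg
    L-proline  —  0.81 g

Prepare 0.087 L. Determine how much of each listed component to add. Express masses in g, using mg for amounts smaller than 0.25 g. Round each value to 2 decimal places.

Scale factor = 87 mL / 500 mL = 0.174.
magnesium chloride hexahydrate: 0.169 g × (87 mL / 500 mL) = 0.029406 g = 29.41 mg
sodium carbonate: 2.25 g × (87 mL / 500 mL) = 0.39 g
riboflavin: 4.49 mg × (87 mL / 500 mL) = 0.78 mg
L-proline: 0.81 g × (87 mL / 500 mL) = 0.14094 g = 140.94 mg

magnesium chloride hexahydrate 29.41 mg; sodium carbonate 0.39 g; riboflavin 0.78 mg; L-proline 140.94 mg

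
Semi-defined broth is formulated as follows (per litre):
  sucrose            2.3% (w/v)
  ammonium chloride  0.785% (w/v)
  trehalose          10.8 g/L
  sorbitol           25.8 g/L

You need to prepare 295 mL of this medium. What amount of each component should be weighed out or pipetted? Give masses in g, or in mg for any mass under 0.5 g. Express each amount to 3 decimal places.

sucrose 6.785 g; ammonium chloride 2.316 g; trehalose 3.186 g; sorbitol 7.611 g

Working volume: 295 mL = 0.295 L.
sucrose: 2.3% w/v = 23 g/L → 23 × 0.295 L = 6.785 g
ammonium chloride: 0.785% w/v = 7.85 g/L → 7.85 × 0.295 L = 2.316 g
trehalose: 10.8 g/L × 0.295 L = 3.186 g
sorbitol: 25.8 g/L × 0.295 L = 7.611 g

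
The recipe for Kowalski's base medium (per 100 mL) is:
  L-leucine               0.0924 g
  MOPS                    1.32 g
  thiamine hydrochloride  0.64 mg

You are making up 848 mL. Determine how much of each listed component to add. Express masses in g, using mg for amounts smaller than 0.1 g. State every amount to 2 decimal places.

Scale factor = 848 mL / 100 mL = 8.48.
L-leucine: 0.0924 g × (848 mL / 100 mL) = 0.78 g
MOPS: 1.32 g × (848 mL / 100 mL) = 11.19 g
thiamine hydrochloride: 0.64 mg × (848 mL / 100 mL) = 5.43 mg

L-leucine 0.78 g; MOPS 11.19 g; thiamine hydrochloride 5.43 mg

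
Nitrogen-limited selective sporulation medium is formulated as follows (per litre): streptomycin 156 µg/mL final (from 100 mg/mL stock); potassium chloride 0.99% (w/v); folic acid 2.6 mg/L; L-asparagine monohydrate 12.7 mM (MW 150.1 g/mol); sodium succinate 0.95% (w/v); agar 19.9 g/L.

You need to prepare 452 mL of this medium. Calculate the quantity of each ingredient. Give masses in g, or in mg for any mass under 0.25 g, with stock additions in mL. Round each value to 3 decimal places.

Target volume = 452 mL = 0.452 L.
streptomycin: dilute stock: 156 µg/mL × 452 mL ÷ 100000 µg/mL = 0.705 mL
potassium chloride: 0.99 g per 100 mL × 452 mL ÷ 100 = 4.475 g
folic acid: 2.6 mg/L × 0.452 L = 1.175 mg
L-asparagine monohydrate: 12.7 mmol/L × 150.1 g/mol × 0.452 L ÷ 1000 = 0.862 g
sodium succinate: 0.95 g per 100 mL × 452 mL ÷ 100 = 4.294 g
agar: 19.9 g/L × 0.452 L = 8.995 g

streptomycin 0.705 mL; potassium chloride 4.475 g; folic acid 1.175 mg; L-asparagine monohydrate 0.862 g; sodium succinate 4.294 g; agar 8.995 g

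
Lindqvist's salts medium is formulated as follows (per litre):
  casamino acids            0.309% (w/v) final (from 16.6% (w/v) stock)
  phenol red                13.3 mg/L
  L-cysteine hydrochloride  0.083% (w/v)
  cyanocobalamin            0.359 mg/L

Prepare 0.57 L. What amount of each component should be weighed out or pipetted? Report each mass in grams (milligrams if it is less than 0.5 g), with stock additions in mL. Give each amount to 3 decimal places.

casamino acids 10.610 mL; phenol red 7.581 mg; L-cysteine hydrochloride 473.100 mg; cyanocobalamin 0.205 mg

Scale factor relative to 1 L: 0.57.
casamino acids: C1V1 = C2V2 → 0.309% ÷ 16.6% × 570 mL = 10.610 mL
phenol red: 13.3 mg/L × 0.57 L = 7.581 mg
L-cysteine hydrochloride: 0.083 g per 100 mL × 570 mL ÷ 100 = 0.4731 g = 473.100 mg
cyanocobalamin: 0.359 mg/L × 0.57 L = 0.205 mg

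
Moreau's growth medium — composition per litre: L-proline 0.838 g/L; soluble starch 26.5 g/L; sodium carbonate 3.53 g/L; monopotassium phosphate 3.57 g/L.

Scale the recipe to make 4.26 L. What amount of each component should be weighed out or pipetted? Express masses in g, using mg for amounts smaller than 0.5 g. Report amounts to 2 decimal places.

Working volume: 4.26 L.
L-proline: 0.838 g/L × 4.26 L = 3.57 g
soluble starch: 26.5 g/L × 4.26 L = 112.89 g
sodium carbonate: 3.53 g/L × 4.26 L = 15.04 g
monopotassium phosphate: 3.57 g/L × 4.26 L = 15.21 g

L-proline 3.57 g; soluble starch 112.89 g; sodium carbonate 15.04 g; monopotassium phosphate 15.21 g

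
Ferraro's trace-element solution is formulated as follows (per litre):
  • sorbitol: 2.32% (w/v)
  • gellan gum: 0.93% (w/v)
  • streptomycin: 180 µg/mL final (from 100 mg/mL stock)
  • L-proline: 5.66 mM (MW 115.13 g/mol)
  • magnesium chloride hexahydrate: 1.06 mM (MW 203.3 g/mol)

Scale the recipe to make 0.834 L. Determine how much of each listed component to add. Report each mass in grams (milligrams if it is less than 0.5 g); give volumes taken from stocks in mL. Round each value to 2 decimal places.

sorbitol 19.35 g; gellan gum 7.76 g; streptomycin 1.50 mL; L-proline 0.54 g; magnesium chloride hexahydrate 179.73 mg

Working volume: 0.834 L.
sorbitol: 2.32 g per 100 mL × 834 mL ÷ 100 = 19.35 g
gellan gum: 0.93 g per 100 mL × 834 mL ÷ 100 = 7.76 g
streptomycin: V = C2·V2/C1 = 180 µg/mL × 834 mL ÷ 100000 µg/mL = 1.50 mL
L-proline: 5.66 mmol/L × 115.13 g/mol × 0.834 L ÷ 1000 = 0.54 g
magnesium chloride hexahydrate: 1.06 mmol/L × 203.3 mg/mmol × 0.834 L = 179.73 mg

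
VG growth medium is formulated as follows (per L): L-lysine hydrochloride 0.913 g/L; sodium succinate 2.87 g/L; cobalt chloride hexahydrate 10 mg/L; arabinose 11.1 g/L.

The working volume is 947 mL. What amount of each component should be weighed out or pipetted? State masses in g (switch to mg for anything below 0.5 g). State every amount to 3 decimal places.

Target volume = 947 mL = 0.947 L.
L-lysine hydrochloride: 0.913 g/L × 0.947 L = 0.865 g
sodium succinate: 2.87 g/L × 0.947 L = 2.718 g
cobalt chloride hexahydrate: 10 mg/L × 0.947 L = 9.470 mg
arabinose: 11.1 g/L × 0.947 L = 10.512 g

L-lysine hydrochloride 0.865 g; sodium succinate 2.718 g; cobalt chloride hexahydrate 9.470 mg; arabinose 10.512 g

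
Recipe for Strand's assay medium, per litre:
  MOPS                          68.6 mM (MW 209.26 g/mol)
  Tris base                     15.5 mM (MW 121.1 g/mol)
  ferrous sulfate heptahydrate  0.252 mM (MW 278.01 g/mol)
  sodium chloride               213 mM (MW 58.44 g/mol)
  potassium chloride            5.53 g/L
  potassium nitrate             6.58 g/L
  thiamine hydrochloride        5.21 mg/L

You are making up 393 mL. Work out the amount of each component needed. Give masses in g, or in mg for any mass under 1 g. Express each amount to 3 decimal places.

Scale factor relative to 1 L: 0.393.
MOPS: 68.6 mmol/L × 209.26 g/mol × 0.393 L ÷ 1000 = 5.642 g
Tris base: 15.5 mmol/L × 121.1 mg/mmol × 0.393 L = 737.681 mg
ferrous sulfate heptahydrate: 0.252 mmol/L × 278.01 mg/mmol × 0.393 L = 27.533 mg
sodium chloride: 213 mmol/L × 58.44 g/mol × 0.393 L ÷ 1000 = 4.892 g
potassium chloride: 5.53 g/L × 0.393 L = 2.173 g
potassium nitrate: 6.58 g/L × 0.393 L = 2.586 g
thiamine hydrochloride: 5.21 mg/L × 0.393 L = 2.048 mg

MOPS 5.642 g; Tris base 737.681 mg; ferrous sulfate heptahydrate 27.533 mg; sodium chloride 4.892 g; potassium chloride 2.173 g; potassium nitrate 2.586 g; thiamine hydrochloride 2.048 mg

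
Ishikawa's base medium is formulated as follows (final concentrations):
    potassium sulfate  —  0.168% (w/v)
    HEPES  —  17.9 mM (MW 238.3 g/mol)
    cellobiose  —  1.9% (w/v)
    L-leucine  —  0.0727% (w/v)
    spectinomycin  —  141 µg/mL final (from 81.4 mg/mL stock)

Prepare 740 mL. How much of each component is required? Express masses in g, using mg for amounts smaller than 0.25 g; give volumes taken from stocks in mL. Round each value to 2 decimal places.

Target volume = 740 mL = 0.74 L.
potassium sulfate: 0.168% w/v = 1.68 g/L → 1.68 × 0.74 L = 1.24 g
HEPES: 17.9 mmol/L × 238.3 g/mol × 0.74 L ÷ 1000 = 3.16 g
cellobiose: 1.9 g per 100 mL × 740 mL ÷ 100 = 14.06 g
L-leucine: 0.0727% w/v = 0.727 g/L → 0.727 × 0.74 L = 0.54 g
spectinomycin: dilute stock: 141 µg/mL × 740 mL ÷ 81400 µg/mL = 1.28 mL

potassium sulfate 1.24 g; HEPES 3.16 g; cellobiose 14.06 g; L-leucine 0.54 g; spectinomycin 1.28 mL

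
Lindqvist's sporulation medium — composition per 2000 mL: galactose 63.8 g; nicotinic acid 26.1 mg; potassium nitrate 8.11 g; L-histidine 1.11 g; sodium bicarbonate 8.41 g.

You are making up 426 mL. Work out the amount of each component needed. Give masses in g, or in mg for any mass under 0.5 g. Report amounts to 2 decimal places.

Ratio of target to recipe volume: 426 / 2000 = 0.213.
galactose: 63.8 g × (426 mL / 2000 mL) = 13.59 g
nicotinic acid: 26.1 mg × (426 mL / 2000 mL) = 5.56 mg
potassium nitrate: 8.11 g × (426 mL / 2000 mL) = 1.73 g
L-histidine: 1.11 g × (426 mL / 2000 mL) = 0.23643 g = 236.43 mg
sodium bicarbonate: 8.41 g × (426 mL / 2000 mL) = 1.79 g

galactose 13.59 g; nicotinic acid 5.56 mg; potassium nitrate 1.73 g; L-histidine 236.43 mg; sodium bicarbonate 1.79 g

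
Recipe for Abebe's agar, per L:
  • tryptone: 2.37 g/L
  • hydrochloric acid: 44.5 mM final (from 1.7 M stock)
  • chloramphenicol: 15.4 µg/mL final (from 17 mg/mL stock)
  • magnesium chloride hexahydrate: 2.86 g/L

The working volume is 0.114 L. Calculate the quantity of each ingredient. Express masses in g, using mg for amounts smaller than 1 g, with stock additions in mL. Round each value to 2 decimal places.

tryptone 270.18 mg; hydrochloric acid 2.98 mL; chloramphenicol 0.10 mL; magnesium chloride hexahydrate 326.04 mg

Working volume: 0.114 L.
tryptone: 2.37 g/L × 0.114 L = 0.27018 g = 270.18 mg
hydrochloric acid: C1V1 = C2V2 → 44.5 mM × 114 mL ÷ 1700 mM = 2.98 mL
chloramphenicol: V = C2·V2/C1 = 15.4 µg/mL × 114 mL ÷ 17000 µg/mL = 0.10 mL
magnesium chloride hexahydrate: 2.86 g/L × 0.114 L = 0.32604 g = 326.04 mg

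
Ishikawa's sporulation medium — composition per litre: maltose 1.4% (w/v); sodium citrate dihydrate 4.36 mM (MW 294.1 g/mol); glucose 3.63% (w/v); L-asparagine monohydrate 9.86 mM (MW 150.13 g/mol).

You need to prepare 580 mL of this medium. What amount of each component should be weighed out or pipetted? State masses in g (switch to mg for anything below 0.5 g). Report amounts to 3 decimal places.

Scale factor relative to 1 L: 0.58.
maltose: 1.4 g per 100 mL × 580 mL ÷ 100 = 8.120 g
sodium citrate dihydrate: 4.36 mmol/L × 294.1 g/mol × 0.58 L ÷ 1000 = 0.744 g
glucose: 3.63 g per 100 mL × 580 mL ÷ 100 = 21.054 g
L-asparagine monohydrate: 9.86 mmol/L × 150.13 g/mol × 0.58 L ÷ 1000 = 0.859 g

maltose 8.120 g; sodium citrate dihydrate 0.744 g; glucose 21.054 g; L-asparagine monohydrate 0.859 g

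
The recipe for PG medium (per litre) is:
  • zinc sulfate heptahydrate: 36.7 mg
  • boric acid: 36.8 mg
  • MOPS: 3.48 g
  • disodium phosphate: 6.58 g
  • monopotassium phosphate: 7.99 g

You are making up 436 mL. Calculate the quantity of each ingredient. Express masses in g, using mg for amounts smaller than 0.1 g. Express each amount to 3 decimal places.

Scale factor = 436 mL / 1000 mL = 0.436.
zinc sulfate heptahydrate: 36.7 mg × (436 mL / 1000 mL) = 16.001 mg
boric acid: 36.8 mg × (436 mL / 1000 mL) = 16.045 mg
MOPS: 3.48 g × (436 mL / 1000 mL) = 1.517 g
disodium phosphate: 6.58 g × (436 mL / 1000 mL) = 2.869 g
monopotassium phosphate: 7.99 g × (436 mL / 1000 mL) = 3.484 g

zinc sulfate heptahydrate 16.001 mg; boric acid 16.045 mg; MOPS 1.517 g; disodium phosphate 2.869 g; monopotassium phosphate 3.484 g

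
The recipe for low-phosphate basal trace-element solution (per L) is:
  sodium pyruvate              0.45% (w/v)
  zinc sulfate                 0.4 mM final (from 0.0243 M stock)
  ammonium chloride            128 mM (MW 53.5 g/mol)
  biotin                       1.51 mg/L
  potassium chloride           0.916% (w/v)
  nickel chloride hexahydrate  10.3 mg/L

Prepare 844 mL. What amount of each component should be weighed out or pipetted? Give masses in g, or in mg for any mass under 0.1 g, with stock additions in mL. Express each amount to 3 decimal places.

Working volume: 844 mL = 0.844 L.
sodium pyruvate: 0.45 g per 100 mL × 844 mL ÷ 100 = 3.798 g
zinc sulfate: V = C2·V2/C1 = 0.4 mM × 844 mL ÷ 24.3 mM = 13.893 mL
ammonium chloride: 128 mmol/L × 53.5 g/mol × 0.844 L ÷ 1000 = 5.780 g
biotin: 1.51 mg/L × 0.844 L = 1.274 mg
potassium chloride: 0.916% w/v = 9.16 g/L → 9.16 × 0.844 L = 7.731 g
nickel chloride hexahydrate: 10.3 mg/L × 0.844 L = 8.693 mg

sodium pyruvate 3.798 g; zinc sulfate 13.893 mL; ammonium chloride 5.780 g; biotin 1.274 mg; potassium chloride 7.731 g; nickel chloride hexahydrate 8.693 mg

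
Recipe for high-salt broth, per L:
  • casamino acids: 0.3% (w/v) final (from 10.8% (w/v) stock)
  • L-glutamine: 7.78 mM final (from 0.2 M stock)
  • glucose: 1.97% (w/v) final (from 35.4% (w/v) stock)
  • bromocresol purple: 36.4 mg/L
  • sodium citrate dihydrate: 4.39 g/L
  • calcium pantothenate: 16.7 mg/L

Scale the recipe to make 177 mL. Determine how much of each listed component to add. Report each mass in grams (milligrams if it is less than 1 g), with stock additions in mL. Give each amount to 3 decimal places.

Scale factor relative to 1 L: 0.177.
casamino acids: C1V1 = C2V2 → 0.3% ÷ 10.8% × 177 mL = 4.917 mL
L-glutamine: C1V1 = C2V2 → 7.78 mM × 177 mL ÷ 200 mM = 6.885 mL
glucose: C1V1 = C2V2 → 1.97% ÷ 35.4% × 177 mL = 9.850 mL
bromocresol purple: 36.4 mg/L × 0.177 L = 6.443 mg
sodium citrate dihydrate: 4.39 g/L × 0.177 L = 0.77703 g = 777.030 mg
calcium pantothenate: 16.7 mg/L × 0.177 L = 2.956 mg

casamino acids 4.917 mL; L-glutamine 6.885 mL; glucose 9.850 mL; bromocresol purple 6.443 mg; sodium citrate dihydrate 777.030 mg; calcium pantothenate 2.956 mg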